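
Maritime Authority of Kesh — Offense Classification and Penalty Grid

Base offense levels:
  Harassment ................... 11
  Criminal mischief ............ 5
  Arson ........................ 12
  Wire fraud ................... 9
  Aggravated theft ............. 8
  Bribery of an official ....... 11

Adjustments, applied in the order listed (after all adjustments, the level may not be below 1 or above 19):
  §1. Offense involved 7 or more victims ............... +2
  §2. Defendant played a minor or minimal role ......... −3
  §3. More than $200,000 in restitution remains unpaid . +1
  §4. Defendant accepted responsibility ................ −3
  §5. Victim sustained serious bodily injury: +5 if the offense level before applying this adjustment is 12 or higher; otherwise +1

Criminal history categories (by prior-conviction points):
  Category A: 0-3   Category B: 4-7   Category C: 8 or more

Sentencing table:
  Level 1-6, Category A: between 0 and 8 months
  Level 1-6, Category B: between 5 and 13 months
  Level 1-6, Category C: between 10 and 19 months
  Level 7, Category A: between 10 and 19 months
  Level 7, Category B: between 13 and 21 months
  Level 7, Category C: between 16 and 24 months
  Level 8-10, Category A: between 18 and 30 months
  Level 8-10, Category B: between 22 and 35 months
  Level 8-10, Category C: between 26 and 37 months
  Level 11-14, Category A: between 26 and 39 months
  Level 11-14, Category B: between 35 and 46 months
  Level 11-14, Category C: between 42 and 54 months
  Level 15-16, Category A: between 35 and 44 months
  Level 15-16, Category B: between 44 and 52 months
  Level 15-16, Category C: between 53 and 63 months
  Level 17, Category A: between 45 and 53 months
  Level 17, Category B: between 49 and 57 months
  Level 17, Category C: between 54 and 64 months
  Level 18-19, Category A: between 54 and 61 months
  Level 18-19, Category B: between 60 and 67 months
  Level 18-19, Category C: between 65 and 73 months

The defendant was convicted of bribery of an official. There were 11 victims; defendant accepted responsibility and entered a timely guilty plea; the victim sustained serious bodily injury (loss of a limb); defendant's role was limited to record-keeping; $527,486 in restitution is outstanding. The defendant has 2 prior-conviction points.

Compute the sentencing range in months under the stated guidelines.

18-30 months

Base offense level for bribery of an official: 11.
§1 applies: 11 + 2 = 13.
§2 applies: 13 − 3 = 10.
§3 applies: 10 + 1 = 11.
§4 applies: 11 − 3 = 8.
§5 applies (level before this adjustment is 8 < 12, so +1): 8 + 1 = 9.
Final offense level: 9.
Criminal history: 2 prior points → Category A (0-3).
Level 9 falls in the 8-10 band.
Grid: Level 8-10 × Category A = 18-30 months.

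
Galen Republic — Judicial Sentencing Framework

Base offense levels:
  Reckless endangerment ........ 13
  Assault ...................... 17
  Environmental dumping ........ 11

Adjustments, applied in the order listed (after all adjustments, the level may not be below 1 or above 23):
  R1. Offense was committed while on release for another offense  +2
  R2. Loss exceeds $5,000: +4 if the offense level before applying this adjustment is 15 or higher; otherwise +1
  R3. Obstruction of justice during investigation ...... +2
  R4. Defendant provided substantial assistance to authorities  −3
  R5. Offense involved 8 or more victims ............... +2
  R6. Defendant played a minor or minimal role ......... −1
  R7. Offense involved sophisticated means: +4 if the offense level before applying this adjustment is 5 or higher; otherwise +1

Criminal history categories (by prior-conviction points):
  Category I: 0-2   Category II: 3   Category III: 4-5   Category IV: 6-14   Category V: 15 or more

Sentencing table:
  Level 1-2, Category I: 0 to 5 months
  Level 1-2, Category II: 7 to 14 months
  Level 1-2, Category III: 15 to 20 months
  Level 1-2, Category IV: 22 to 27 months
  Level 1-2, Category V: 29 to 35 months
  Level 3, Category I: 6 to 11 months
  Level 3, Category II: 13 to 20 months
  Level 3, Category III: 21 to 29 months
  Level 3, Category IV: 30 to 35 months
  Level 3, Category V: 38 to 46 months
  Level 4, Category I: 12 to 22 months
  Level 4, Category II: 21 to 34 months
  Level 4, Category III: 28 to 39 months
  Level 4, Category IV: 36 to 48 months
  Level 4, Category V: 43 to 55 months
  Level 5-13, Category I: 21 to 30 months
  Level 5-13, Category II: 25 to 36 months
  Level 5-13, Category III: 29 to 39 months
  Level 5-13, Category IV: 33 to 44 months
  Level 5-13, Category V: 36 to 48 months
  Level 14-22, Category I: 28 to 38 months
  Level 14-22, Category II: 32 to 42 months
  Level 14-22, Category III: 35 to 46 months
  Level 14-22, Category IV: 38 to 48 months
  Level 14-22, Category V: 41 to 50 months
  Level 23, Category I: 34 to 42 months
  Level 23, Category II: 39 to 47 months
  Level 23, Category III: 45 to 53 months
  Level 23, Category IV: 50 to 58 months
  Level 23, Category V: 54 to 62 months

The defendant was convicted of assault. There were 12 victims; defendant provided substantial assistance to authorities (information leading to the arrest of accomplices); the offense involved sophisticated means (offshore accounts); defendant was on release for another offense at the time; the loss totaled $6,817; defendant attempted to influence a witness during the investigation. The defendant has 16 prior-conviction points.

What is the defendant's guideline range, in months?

54-62 months

Base offense level for assault: 17.
R1 applies: 17 + 2 = 19.
R2 applies (level before this adjustment is 19 ≥ 15, so +4): 19 + 4 = 23.
R3 applies: 23 + 2 = 25.
R4 applies: 25 − 3 = 22.
R5 applies: 22 + 2 = 24.
R6 does not apply.
R7 applies (level before this adjustment is 24 ≥ 5, so +4): 24 + 4 = 28.
Level 28 exceeds the maximum of 23; capped at 23.
Final offense level: 23.
Criminal history: 16 prior points → Category V (15+).
Level 23 falls in the 23 band.
Grid: Level 23 × Category V = 54-62 months.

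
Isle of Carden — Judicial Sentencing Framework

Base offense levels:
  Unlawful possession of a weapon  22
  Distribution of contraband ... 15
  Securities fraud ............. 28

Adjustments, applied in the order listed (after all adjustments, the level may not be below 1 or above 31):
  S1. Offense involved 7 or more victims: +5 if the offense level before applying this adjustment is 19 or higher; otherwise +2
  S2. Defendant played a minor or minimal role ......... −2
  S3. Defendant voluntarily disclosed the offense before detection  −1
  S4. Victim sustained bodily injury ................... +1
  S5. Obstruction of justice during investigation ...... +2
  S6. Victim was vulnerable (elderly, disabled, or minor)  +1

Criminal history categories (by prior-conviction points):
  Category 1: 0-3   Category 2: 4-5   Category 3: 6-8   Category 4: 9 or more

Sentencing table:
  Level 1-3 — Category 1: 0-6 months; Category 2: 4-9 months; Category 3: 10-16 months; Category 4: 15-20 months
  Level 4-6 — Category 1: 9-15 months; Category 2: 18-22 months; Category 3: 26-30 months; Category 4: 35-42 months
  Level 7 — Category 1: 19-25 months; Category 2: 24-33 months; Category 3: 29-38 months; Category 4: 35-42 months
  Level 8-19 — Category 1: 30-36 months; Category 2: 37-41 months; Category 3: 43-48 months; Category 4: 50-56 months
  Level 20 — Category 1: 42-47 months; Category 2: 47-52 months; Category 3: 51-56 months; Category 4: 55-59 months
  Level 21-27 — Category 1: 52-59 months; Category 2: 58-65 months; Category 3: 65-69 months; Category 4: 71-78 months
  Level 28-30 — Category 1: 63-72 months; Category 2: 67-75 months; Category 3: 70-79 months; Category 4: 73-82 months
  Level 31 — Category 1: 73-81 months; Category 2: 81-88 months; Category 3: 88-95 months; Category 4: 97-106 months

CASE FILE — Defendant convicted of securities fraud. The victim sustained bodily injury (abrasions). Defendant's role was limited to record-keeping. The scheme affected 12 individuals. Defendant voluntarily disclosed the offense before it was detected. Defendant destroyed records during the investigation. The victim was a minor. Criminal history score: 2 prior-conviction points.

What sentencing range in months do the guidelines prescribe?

73-81 months

Base offense level for securities fraud: 28.
S1 applies (level before this adjustment is 28 ≥ 19, so +5): 28 + 5 = 33.
S2 applies: 33 − 2 = 31.
S3 applies: 31 − 1 = 30.
S4 applies: 30 + 1 = 31.
S5 applies: 31 + 2 = 33.
S6 applies: 33 + 1 = 34.
Level 34 exceeds the maximum of 31; capped at 31.
Final offense level: 31.
Criminal history: 2 prior points → Category 1 (0-3).
Level 31 falls in the 31 band.
Grid: Level 31 × Category 1 = 73-81 months.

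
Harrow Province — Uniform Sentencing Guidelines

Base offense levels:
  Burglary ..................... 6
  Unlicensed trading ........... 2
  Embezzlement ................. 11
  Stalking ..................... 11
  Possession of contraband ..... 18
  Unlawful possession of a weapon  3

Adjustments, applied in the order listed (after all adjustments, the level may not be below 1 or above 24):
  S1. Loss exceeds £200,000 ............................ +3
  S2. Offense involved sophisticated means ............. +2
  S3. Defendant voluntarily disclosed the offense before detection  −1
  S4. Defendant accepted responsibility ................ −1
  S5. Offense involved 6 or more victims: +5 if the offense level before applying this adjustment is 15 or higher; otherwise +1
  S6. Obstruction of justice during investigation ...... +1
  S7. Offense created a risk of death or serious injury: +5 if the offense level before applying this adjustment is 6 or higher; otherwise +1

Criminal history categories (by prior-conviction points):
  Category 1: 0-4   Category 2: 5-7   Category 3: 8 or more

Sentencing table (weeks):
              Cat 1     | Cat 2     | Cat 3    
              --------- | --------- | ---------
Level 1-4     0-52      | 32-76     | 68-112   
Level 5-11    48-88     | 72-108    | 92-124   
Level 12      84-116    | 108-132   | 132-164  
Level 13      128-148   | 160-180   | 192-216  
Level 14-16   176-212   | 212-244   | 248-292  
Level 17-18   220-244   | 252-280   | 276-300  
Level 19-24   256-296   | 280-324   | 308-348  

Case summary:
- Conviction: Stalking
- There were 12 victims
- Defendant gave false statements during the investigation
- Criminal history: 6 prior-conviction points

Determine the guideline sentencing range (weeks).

160-180 weeks

Base offense level for stalking: 11.
S5 applies (level before this adjustment is 11 < 15, so +1): 11 + 1 = 12.
S6 applies: 12 + 1 = 13.
S7 does not apply.
Final offense level: 13.
Criminal history: 6 prior points → Category 2 (5-7).
Level 13 falls in the 13 band.
Grid: Level 13 × Category 2 = 160-180 weeks.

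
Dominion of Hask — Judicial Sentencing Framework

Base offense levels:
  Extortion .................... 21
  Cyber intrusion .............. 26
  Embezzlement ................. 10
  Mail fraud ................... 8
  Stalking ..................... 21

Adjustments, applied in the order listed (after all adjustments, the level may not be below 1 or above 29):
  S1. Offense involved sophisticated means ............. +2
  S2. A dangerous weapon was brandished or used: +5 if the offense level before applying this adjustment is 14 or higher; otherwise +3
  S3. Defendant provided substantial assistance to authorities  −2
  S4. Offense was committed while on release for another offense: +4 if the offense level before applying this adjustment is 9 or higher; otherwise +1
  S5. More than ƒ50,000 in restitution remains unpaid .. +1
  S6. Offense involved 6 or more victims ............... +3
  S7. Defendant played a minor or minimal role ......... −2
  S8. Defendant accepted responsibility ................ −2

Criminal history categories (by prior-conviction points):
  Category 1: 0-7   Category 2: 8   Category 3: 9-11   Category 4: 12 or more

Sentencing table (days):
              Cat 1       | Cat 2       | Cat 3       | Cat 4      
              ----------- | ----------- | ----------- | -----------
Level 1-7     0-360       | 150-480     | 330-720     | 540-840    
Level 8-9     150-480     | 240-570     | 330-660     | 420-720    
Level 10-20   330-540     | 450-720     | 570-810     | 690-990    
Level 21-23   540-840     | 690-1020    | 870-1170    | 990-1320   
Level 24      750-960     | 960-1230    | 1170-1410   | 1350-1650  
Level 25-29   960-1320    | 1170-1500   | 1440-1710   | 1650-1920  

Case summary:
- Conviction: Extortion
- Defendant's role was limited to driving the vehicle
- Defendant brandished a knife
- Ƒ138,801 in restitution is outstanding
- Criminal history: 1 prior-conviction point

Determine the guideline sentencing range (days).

960-1320 days

Base offense level for extortion: 21.
S2 applies (level before this adjustment is 21 ≥ 14, so +5): 21 + 5 = 26.
S3 does not apply.
S5 applies: 26 + 1 = 27.
S7 applies: 27 − 2 = 25.
Final offense level: 25.
Criminal history: 1 prior point → Category 1 (0-7).
Level 25 falls in the 25-29 band.
Grid: Level 25-29 × Category 1 = 960-1320 days.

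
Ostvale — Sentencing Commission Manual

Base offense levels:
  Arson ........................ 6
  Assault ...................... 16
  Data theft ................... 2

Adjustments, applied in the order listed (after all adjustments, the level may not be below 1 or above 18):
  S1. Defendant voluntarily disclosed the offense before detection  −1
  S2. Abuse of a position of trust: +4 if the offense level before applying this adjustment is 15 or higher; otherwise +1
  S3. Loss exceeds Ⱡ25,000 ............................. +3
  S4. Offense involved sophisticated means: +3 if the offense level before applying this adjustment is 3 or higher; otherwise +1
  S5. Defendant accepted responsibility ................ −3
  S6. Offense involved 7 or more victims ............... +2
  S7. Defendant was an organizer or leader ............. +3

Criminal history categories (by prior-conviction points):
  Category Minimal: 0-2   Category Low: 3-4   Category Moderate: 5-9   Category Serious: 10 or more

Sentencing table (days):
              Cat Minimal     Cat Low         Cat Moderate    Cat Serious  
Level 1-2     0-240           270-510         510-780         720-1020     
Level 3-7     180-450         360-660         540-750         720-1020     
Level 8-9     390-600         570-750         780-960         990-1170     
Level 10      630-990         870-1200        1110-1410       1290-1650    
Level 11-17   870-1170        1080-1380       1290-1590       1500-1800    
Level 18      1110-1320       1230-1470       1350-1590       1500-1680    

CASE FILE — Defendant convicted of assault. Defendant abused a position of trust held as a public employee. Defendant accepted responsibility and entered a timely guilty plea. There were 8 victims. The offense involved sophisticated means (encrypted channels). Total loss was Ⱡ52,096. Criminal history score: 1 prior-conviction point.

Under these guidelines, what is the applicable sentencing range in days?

Base offense level for assault: 16.
S2 applies (level before this adjustment is 16 ≥ 15, so +4): 16 + 4 = 20.
S3 applies: 20 + 3 = 23.
S4 applies (level before this adjustment is 23 ≥ 3, so +3): 23 + 3 = 26.
S5 applies: 26 − 3 = 23.
S6 applies: 23 + 2 = 25.
S7 does not apply.
Level 25 exceeds the maximum of 18; capped at 18.
Final offense level: 18.
Criminal history: 1 prior point → Category Minimal (0-2).
Level 18 falls in the 18 band.
Grid: Level 18 × Category Minimal = 1110-1320 days.

1110-1320 days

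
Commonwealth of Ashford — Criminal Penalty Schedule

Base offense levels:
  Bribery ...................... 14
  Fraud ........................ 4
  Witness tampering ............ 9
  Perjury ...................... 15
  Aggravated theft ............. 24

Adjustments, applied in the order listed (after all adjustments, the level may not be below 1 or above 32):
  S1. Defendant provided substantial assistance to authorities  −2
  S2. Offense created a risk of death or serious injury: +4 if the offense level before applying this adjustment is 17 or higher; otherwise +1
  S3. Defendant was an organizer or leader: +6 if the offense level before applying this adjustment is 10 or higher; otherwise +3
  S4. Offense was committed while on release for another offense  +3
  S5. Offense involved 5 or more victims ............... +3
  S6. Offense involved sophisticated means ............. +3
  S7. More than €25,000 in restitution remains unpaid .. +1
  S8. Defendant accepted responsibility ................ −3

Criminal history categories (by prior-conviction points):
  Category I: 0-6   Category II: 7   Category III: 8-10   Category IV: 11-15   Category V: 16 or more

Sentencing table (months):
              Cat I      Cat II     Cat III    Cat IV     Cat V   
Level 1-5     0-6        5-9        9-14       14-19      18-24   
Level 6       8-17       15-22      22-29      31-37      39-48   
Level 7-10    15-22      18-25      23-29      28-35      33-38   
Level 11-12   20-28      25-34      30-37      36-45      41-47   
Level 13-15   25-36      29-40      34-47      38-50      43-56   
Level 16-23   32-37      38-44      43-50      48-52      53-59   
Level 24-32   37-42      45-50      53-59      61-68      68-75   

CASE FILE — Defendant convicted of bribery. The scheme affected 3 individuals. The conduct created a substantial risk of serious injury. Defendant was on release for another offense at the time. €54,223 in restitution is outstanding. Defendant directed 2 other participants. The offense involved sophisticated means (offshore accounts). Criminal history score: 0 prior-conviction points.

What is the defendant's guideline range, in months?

37-42 months

Base offense level for bribery: 14.
S2 applies (level before this adjustment is 14 < 17, so +1): 14 + 1 = 15.
S3 applies (level before this adjustment is 15 ≥ 10, so +6): 15 + 6 = 21.
S4 applies: 21 + 3 = 24.
S6 applies: 24 + 3 = 27.
S7 applies: 27 + 1 = 28.
S8 does not apply.
Final offense level: 28.
Criminal history: 0 prior points → Category I (0-6).
Level 28 falls in the 24-32 band.
Grid: Level 24-32 × Category I = 37-42 months.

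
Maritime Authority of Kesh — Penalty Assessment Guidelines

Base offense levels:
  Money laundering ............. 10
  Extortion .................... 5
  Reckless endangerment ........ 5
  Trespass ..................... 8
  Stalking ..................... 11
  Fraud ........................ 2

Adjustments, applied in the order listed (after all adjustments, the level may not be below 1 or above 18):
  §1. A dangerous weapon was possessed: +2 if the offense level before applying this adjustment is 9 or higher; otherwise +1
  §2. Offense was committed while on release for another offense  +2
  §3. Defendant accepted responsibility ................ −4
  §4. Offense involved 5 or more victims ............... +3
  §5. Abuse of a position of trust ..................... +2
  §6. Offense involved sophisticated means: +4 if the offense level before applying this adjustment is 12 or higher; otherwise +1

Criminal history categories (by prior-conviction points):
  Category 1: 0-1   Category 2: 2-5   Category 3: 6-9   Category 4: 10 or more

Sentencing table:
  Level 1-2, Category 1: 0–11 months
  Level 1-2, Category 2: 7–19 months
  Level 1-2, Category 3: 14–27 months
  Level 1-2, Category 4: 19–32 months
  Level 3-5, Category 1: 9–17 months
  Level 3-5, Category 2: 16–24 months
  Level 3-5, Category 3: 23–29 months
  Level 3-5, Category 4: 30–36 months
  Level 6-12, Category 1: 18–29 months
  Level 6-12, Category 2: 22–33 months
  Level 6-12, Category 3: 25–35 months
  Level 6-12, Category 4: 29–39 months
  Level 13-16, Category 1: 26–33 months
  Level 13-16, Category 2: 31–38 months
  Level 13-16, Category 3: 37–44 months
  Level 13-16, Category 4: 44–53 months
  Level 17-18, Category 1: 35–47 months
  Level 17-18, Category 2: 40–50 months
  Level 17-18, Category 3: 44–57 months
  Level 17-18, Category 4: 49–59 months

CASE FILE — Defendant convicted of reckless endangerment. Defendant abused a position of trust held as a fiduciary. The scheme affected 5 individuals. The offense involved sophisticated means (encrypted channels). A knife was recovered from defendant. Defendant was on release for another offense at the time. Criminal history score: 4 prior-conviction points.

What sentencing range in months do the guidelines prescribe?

Base offense level for reckless endangerment: 5.
§1 applies (level before this adjustment is 5 < 9, so +1): 5 + 1 = 6.
§2 applies: 6 + 2 = 8.
§4 applies: 8 + 3 = 11.
§5 applies: 11 + 2 = 13.
§6 applies (level before this adjustment is 13 ≥ 12, so +4): 13 + 4 = 17.
Final offense level: 17.
Criminal history: 4 prior points → Category 2 (2-5).
Level 17 falls in the 17-18 band.
Grid: Level 17-18 × Category 2 = 40-50 months.

40-50 months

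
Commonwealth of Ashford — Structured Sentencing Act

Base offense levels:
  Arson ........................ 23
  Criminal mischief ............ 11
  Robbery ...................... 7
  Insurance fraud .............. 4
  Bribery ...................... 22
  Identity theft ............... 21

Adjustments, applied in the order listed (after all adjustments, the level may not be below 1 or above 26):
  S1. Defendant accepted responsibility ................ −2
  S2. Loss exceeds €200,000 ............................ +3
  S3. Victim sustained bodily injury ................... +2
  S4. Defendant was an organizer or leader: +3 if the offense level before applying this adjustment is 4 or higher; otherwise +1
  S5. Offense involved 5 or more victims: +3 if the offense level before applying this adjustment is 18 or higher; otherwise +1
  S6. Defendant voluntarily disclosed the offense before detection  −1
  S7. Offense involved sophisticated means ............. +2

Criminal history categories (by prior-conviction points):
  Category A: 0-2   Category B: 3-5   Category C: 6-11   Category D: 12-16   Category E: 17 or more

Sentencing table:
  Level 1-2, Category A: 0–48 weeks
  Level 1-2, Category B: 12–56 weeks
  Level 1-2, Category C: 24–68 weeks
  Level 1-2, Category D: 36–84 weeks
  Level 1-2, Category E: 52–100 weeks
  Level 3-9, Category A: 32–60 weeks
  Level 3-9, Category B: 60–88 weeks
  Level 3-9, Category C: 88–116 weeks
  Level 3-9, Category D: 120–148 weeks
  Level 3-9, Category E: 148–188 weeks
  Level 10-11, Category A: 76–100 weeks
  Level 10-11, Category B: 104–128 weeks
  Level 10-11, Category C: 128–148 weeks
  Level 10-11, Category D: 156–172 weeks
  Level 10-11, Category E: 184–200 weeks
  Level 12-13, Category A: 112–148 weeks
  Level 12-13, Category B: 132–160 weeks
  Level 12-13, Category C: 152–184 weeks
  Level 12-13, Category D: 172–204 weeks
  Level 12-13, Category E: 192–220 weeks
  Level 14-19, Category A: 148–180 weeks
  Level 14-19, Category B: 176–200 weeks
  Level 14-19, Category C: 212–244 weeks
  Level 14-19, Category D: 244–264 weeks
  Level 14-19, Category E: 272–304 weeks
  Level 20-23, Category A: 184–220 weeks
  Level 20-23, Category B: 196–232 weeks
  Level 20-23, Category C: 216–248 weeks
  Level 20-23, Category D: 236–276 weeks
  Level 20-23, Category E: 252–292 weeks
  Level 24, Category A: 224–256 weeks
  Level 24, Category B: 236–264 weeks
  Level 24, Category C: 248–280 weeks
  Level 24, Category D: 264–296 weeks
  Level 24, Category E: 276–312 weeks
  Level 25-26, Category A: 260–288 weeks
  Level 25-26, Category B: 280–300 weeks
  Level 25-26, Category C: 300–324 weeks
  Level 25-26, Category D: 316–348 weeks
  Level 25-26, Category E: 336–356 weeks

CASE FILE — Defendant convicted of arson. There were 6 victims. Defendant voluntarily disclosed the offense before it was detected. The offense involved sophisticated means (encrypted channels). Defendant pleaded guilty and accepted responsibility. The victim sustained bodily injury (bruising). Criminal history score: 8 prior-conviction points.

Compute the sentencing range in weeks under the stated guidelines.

Base offense level for arson: 23.
S1 applies: 23 − 2 = 21.
S2 does not apply.
S3 applies: 21 + 2 = 23.
S5 applies (level before this adjustment is 23 ≥ 18, so +3): 23 + 3 = 26.
S6 applies: 26 − 1 = 25.
S7 applies: 25 + 2 = 27.
Level 27 exceeds the maximum of 26; capped at 26.
Final offense level: 26.
Criminal history: 8 prior points → Category C (6-11).
Level 26 falls in the 25-26 band.
Grid: Level 25-26 × Category C = 300-324 weeks.

300-324 weeks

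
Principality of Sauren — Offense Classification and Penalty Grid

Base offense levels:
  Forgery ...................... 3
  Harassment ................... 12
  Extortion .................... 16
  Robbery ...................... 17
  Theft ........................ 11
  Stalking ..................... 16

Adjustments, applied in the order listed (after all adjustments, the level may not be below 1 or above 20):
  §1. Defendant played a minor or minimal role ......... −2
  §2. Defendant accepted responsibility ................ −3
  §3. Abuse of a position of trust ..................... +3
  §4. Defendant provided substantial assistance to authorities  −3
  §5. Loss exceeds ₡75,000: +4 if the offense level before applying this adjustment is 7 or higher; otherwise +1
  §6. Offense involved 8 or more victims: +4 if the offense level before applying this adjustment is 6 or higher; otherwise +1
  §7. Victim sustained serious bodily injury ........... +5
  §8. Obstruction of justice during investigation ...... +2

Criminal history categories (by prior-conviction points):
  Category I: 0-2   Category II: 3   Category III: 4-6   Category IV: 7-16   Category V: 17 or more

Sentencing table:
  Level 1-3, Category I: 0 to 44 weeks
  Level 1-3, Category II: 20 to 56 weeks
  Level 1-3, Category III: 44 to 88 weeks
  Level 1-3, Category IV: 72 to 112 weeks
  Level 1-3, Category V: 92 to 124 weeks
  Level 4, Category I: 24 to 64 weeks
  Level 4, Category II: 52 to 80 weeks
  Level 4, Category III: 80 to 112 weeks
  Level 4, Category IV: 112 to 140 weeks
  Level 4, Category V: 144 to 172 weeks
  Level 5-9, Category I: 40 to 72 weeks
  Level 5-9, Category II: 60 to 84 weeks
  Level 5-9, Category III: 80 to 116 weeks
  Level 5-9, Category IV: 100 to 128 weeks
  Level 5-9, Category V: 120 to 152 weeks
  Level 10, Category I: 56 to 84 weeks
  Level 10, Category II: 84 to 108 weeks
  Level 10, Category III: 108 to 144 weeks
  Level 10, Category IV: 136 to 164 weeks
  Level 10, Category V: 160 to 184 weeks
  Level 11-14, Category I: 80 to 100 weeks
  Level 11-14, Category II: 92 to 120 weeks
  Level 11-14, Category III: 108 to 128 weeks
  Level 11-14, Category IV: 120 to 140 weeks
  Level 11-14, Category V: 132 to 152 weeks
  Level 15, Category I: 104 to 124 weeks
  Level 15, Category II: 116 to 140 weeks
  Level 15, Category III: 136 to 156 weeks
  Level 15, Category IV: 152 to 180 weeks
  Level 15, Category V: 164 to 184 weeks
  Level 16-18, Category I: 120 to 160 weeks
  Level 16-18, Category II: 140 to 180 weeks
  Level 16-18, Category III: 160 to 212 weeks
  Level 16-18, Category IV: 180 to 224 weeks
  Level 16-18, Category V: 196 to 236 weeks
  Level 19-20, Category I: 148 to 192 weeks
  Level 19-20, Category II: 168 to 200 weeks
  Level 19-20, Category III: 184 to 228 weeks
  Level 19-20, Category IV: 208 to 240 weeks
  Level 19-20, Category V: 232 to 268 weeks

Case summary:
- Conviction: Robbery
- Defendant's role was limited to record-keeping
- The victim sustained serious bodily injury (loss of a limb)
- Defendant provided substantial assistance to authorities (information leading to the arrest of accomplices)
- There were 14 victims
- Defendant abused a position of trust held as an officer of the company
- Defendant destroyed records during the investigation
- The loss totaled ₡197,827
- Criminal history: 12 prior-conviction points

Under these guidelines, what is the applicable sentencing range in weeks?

Base offense level for robbery: 17.
§1 applies: 17 − 2 = 15.
§2 does not apply.
§3 applies: 15 + 3 = 18.
§4 applies: 18 − 3 = 15.
§5 applies (level before this adjustment is 15 ≥ 7, so +4): 15 + 4 = 19.
§6 applies (level before this adjustment is 19 ≥ 6, so +4): 19 + 4 = 23.
§7 applies: 23 + 5 = 28.
§8 applies: 28 + 2 = 30.
Level 30 exceeds the maximum of 20; capped at 20.
Final offense level: 20.
Criminal history: 12 prior points → Category IV (7-16).
Level 20 falls in the 19-20 band.
Grid: Level 19-20 × Category IV = 208-240 weeks.

208-240 weeks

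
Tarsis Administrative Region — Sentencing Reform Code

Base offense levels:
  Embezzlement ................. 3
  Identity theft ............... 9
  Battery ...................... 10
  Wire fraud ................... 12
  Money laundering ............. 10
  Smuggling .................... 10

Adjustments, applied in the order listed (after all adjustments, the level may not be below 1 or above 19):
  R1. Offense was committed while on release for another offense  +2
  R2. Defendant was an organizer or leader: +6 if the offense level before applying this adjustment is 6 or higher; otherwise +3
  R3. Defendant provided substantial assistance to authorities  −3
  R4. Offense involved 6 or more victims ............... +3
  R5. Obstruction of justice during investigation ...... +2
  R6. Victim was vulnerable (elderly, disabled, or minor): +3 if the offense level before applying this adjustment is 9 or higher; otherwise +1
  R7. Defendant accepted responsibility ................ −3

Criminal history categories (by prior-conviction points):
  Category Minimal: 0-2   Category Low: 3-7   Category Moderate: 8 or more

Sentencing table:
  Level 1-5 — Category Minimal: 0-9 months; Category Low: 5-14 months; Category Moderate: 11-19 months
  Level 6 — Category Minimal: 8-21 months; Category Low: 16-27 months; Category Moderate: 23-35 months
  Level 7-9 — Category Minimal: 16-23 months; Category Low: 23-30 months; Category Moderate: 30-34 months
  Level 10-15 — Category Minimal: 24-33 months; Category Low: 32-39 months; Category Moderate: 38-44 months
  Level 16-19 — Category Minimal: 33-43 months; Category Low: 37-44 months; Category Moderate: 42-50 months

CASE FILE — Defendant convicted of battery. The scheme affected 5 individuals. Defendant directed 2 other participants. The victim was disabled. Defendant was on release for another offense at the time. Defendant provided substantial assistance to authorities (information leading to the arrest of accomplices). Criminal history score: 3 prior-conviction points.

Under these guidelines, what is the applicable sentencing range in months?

Base offense level for battery: 10.
R1 applies: 10 + 2 = 12.
R2 applies (level before this adjustment is 12 ≥ 6, so +6): 12 + 6 = 18.
R3 applies: 18 − 3 = 15.
R4 does not apply.
R5 does not apply.
R6 applies (level before this adjustment is 15 ≥ 9, so +3): 15 + 3 = 18.
R7 does not apply.
Final offense level: 18.
Criminal history: 3 prior points → Category Low (3-7).
Level 18 falls in the 16-19 band.
Grid: Level 16-19 × Category Low = 37-44 months.

37-44 months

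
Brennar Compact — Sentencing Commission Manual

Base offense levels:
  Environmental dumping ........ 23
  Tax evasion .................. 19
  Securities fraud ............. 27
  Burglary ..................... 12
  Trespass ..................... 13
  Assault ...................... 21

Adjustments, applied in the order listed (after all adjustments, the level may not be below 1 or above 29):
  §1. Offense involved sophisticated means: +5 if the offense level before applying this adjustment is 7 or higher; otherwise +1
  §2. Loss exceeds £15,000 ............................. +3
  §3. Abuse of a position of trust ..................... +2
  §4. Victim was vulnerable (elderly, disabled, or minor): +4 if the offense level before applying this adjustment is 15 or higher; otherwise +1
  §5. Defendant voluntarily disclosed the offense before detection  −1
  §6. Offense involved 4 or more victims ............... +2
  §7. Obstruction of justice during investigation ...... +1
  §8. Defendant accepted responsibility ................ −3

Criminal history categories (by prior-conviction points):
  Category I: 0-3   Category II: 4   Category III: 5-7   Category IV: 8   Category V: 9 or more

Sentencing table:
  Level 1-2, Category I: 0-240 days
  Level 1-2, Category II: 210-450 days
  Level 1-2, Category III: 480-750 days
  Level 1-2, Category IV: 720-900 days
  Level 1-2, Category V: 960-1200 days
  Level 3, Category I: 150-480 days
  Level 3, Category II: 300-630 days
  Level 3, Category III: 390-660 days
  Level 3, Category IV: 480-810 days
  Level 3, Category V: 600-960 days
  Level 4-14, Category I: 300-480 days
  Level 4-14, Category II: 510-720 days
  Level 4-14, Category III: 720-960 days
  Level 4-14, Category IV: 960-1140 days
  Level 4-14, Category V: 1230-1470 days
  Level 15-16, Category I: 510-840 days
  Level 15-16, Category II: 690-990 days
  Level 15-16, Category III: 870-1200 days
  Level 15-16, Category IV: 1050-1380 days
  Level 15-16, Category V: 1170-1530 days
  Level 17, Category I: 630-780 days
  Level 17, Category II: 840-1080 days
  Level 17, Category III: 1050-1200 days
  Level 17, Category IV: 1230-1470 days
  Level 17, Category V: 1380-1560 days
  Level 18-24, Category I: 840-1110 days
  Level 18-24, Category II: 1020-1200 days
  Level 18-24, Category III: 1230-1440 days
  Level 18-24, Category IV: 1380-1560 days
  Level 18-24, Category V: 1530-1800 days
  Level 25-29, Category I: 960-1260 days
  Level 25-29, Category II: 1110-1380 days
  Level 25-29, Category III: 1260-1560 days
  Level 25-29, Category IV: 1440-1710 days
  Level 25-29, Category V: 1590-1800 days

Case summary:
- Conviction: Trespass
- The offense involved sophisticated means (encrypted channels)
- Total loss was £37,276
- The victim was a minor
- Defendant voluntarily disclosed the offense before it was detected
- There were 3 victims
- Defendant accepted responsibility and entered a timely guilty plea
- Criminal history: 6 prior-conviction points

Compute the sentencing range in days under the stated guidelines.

Base offense level for trespass: 13.
§1 applies (level before this adjustment is 13 ≥ 7, so +5): 13 + 5 = 18.
§2 applies: 18 + 3 = 21.
§4 applies (level before this adjustment is 21 ≥ 15, so +4): 21 + 4 = 25.
§5 applies: 25 − 1 = 24.
§8 applies: 24 − 3 = 21.
Final offense level: 21.
Criminal history: 6 prior points → Category III (5-7).
Level 21 falls in the 18-24 band.
Grid: Level 18-24 × Category III = 1230-1440 days.

1230-1440 days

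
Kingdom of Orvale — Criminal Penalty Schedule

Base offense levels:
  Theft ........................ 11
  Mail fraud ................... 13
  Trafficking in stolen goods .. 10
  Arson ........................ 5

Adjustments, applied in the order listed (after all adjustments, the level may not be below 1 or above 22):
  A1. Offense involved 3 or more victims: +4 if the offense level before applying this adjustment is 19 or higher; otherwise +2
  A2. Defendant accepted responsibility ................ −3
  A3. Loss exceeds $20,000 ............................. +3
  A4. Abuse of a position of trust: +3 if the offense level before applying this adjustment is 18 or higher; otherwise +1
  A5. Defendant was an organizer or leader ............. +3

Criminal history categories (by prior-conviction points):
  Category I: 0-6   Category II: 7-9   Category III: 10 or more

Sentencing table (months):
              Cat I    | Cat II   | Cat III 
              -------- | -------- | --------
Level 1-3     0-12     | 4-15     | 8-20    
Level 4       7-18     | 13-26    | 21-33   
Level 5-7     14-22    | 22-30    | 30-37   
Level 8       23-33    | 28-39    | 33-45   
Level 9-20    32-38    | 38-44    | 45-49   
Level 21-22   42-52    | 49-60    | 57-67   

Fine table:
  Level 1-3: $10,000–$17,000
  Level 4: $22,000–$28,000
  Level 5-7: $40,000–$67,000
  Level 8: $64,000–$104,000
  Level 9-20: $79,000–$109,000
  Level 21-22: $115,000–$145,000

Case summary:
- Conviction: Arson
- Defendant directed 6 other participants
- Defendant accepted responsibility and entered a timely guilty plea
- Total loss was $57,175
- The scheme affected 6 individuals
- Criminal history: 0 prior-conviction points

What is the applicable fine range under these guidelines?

Base offense level for arson: 5.
A1 applies (level before this adjustment is 5 < 19, so +2): 5 + 2 = 7.
A2 applies: 7 − 3 = 4.
A3 applies: 4 + 3 = 7.
A5 applies: 7 + 3 = 10.
Final offense level: 10.
Level 10 falls in the 9-20 band.
Fine table: Level 9-20 → $79,000–$109,000.

$79,000–$109,000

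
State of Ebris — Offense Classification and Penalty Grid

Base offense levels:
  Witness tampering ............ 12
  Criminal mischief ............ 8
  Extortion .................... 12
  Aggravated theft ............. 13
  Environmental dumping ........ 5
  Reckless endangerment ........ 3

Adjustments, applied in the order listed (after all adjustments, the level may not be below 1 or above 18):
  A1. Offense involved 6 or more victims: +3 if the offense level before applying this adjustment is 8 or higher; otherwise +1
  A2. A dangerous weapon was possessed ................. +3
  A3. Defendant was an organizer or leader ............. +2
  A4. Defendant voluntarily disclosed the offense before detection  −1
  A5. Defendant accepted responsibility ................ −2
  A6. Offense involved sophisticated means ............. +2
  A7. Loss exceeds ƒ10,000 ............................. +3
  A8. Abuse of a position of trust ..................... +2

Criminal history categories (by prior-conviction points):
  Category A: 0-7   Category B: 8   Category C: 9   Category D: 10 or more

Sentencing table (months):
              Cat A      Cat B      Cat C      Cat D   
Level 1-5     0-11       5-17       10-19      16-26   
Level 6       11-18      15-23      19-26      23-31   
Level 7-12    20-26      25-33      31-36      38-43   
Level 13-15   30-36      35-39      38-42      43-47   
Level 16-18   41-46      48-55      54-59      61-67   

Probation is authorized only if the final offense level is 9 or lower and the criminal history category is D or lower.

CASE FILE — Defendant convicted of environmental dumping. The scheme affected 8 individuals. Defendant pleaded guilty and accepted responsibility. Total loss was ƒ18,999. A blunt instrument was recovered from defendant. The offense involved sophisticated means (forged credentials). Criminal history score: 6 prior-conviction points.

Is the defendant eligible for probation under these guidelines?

Base offense level for environmental dumping: 5.
A1 applies (level before this adjustment is 5 < 8, so +1): 5 + 1 = 6.
A2 applies: 6 + 3 = 9.
A3 does not apply.
A5 applies: 9 − 2 = 7.
A6 applies: 7 + 2 = 9.
A7 applies: 9 + 3 = 12.
A8 does not apply.
Final offense level: 12.
Criminal history: 6 prior points → Category A (0-7).
Level 12 falls in the 7-12 band.
Grid: Level 7-12 × Category A = 20-26 months.
Probation check: level 12 > 9 and category A ≤ D → not eligible.

No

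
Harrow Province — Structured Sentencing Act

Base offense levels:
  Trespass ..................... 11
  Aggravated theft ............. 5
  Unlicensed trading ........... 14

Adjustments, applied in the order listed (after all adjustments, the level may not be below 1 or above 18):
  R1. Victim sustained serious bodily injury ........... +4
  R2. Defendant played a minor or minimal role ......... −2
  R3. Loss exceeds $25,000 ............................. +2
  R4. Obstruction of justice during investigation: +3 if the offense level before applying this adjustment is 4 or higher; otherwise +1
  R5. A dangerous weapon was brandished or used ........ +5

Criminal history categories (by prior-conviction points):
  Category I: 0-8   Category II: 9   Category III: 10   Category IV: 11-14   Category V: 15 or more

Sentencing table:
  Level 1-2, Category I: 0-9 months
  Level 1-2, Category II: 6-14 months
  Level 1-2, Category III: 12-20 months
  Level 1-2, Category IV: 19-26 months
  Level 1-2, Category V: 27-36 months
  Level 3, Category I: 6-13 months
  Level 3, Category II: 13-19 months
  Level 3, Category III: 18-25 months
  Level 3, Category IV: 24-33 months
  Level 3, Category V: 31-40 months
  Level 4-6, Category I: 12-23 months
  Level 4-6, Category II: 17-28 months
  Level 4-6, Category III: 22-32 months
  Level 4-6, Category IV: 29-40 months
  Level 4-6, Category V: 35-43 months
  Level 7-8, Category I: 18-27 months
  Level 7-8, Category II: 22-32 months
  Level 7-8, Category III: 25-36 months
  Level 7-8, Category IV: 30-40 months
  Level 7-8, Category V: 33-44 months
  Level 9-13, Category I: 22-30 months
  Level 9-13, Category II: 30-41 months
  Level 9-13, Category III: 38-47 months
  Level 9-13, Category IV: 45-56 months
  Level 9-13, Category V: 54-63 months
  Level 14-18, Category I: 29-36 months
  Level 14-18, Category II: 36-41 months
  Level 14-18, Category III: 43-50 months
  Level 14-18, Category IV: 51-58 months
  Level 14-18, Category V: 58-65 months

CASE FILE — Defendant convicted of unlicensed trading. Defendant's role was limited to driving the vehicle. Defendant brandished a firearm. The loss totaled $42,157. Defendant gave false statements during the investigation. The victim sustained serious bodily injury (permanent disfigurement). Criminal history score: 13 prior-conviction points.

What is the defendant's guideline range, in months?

Base offense level for unlicensed trading: 14.
R1 applies: 14 + 4 = 18.
R2 applies: 18 − 2 = 16.
R3 applies: 16 + 2 = 18.
R4 applies (level before this adjustment is 18 ≥ 4, so +3): 18 + 3 = 21.
R5 applies: 21 + 5 = 26.
Level 26 exceeds the maximum of 18; capped at 18.
Final offense level: 18.
Criminal history: 13 prior points → Category IV (11-14).
Level 18 falls in the 14-18 band.
Grid: Level 14-18 × Category IV = 51-58 months.

51-58 months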